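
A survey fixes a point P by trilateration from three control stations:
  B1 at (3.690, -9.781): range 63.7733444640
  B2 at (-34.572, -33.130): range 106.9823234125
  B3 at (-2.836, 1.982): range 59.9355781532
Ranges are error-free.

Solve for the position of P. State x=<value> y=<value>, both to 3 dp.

eq1: (x − 3.690)² + (y + 9.781)² = 63.7733444640²
eq2: (x + 34.572)² + (y + 33.130)² = 106.9823234125²
eq3: (x + 2.836)² + (y − 1.982)² = 59.9355781532²
eq3−eq1, eq3−eq2 (x²,y² cancel):
  13.052·x − 23.526·y = -377.453095
  -63.472·x − 70.224·y = -5572.095130
det = 13.052·-70.224 − -23.526·-63.472 = -2409.805920
x = (-377.453095·-70.224 − -23.526·-5572.095130) / -2409.805920 = 43.398866
y = (13.052·-5572.095130 − -377.453095·-63.472) / -2409.805920 = 40.121359

x=43.399 y=40.121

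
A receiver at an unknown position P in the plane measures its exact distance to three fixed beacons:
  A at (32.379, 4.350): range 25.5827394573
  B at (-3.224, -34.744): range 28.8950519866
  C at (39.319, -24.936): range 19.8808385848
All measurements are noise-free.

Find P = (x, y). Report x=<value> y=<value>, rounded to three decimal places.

eq1: (x − 32.379)² + (y − 4.350)² = 25.5827394573²
eq2: (x + 3.224)² + (y + 34.744)² = 28.8950519866²
eq3: (x − 39.319)² + (y + 24.936)² = 19.8808385848²
eq1−eq2, eq1−eq3 (x²,y² cancel):
  -71.206·x − 78.188·y = -30.229900
  13.880·x − 58.572·y = 1359.694531
det = -71.206·-58.572 − -78.188·13.880 = 5255.927272
x = (-30.229900·-58.572 − -78.188·1359.694531) / 5255.927272 = 20.563911
y = (-71.206·1359.694531 − -30.229900·13.880) / 5255.927272 = -18.340973

x=20.564 y=-18.341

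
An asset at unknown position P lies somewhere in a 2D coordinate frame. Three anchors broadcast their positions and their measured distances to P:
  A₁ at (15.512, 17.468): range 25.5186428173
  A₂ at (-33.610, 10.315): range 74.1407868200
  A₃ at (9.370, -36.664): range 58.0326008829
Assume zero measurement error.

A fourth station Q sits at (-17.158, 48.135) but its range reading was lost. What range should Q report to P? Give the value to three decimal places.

eq1: (x − 15.512)² + (y − 17.468)² = 25.5186428173²
eq2: (x + 33.610)² + (y − 10.315)² = 74.1407868200²
eq3: (x − 9.370)² + (y + 36.664)² = 58.0326008829²
eq2−eq1, eq2−eq3 (x²,y² cancel):
  98.244·x + 14.306·y = 4155.376982
  85.960·x − 93.958·y = 2325.087976
det = 98.244·-93.958 − 14.306·85.960 = -10460.553512
x = (4155.376982·-93.958 − 14.306·2325.087976) / -10460.553512 = 40.503939
y = (98.244·2325.087976 − 4155.376982·85.960) / -10460.553512 = 12.310081
|P − Q| = √((40.503939 − -17.158)² + (12.310081 − 48.135)²) = 67.884637

67.885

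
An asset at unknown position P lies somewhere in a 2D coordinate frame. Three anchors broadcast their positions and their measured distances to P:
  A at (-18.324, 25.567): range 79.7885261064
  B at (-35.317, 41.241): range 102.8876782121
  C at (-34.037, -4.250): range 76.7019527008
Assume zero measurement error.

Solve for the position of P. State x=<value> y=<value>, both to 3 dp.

x=37.792 y=-31.153

eq1: (x + 18.324)² + (y − 25.567)² = 79.7885261064²
eq2: (x + 35.317)² + (y − 41.241)² = 102.8876782121²
eq3: (x + 34.037)² + (y + 4.250)² = 76.7019527008²
eq2−eq3, eq2−eq1 (x²,y² cancel):
  2.560·x − 90.982·y = 2931.154079
  33.986·x − 31.348·y = 2260.995325
det = 2.560·-31.348 − -90.982·33.986 = 3011.863372
x = (2931.154079·-31.348 − -90.982·2260.995325) / 3011.863372 = 37.791906
y = (2.560·2260.995325 − 2931.154079·33.986) / 3011.863372 = -31.153490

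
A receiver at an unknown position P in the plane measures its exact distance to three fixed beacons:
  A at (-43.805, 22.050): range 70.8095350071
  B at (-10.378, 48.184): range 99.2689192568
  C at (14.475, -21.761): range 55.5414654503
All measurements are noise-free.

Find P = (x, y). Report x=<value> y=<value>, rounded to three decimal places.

x=-34.406 y=-48.133

eq1: (x + 43.805)² + (y − 22.050)² = 70.8095350071²
eq2: (x + 10.378)² + (y − 48.184)² = 99.2689192568²
eq3: (x − 14.475)² + (y + 21.761)² = 55.5414654503²
eq1−eq3, eq1−eq2 (x²,y² cancel):
  116.560·x − 87.622·y = 207.122085
  66.854·x + 52.268·y = -4816.007867
det = 116.560·52.268 − -87.622·66.854 = 11950.239268
x = (207.122085·52.268 − -87.622·-4816.007867) / 11950.239268 = -34.406205
y = (116.560·-4816.007867 − 207.122085·66.854) / 11950.239268 = -48.132996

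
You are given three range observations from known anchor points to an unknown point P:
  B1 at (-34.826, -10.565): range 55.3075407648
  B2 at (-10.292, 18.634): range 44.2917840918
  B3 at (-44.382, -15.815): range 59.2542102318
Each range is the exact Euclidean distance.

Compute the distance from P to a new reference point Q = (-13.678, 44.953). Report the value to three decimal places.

33.385

eq1: (x + 34.826)² + (y + 10.565)² = 55.3075407648²
eq2: (x + 10.292)² + (y − 18.634)² = 44.2917840918²
eq3: (x + 44.382)² + (y + 15.815)² = 59.2542102318²
eq3−eq2, eq3−eq1 (x²,y² cancel):
  68.180·x + 68.898·y = -217.425637
  19.112·x + 10.500·y = -443.269283
det = 68.180·10.500 − 68.898·19.112 = -600.888576
x = (-217.425637·10.500 − 68.898·-443.269283) / -600.888576 = -47.026019
y = (68.180·-443.269283 − -217.425637·19.112) / -600.888576 = 43.380191
|P − Q| = √((-47.026019 − -13.678)² + (43.380191 − 44.953)²) = 33.385088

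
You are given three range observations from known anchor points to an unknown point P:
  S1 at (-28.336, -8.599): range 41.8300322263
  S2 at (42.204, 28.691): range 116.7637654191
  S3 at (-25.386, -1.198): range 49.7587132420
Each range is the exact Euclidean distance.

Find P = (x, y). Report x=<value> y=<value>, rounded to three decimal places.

x=-47.901 y=-45.572

eq1: (x + 28.336)² + (y + 8.599)² = 41.8300322263²
eq2: (x − 42.204)² + (y − 28.691)² = 116.7637654191²
eq3: (x + 25.386)² + (y + 1.198)² = 49.7587132420²
eq1−eq3, eq1−eq2 (x²,y² cancel):
  5.900·x + 14.802·y = -957.165444
  141.080·x + 74.580·y = -10156.545919
det = 5.900·74.580 − 14.802·141.080 = -1648.244160
x = (-957.165444·74.580 − 14.802·-10156.545919) / -1648.244160 = -47.900545
y = (5.900·-10156.545919 − -957.165444·141.080) / -1648.244160 = -45.571695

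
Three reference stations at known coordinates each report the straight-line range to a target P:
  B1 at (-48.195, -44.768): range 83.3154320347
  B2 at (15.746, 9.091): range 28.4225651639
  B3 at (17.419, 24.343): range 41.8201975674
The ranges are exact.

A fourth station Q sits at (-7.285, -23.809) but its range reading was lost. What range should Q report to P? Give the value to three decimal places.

eq1: (x + 48.195)² + (y + 44.768)² = 83.3154320347²
eq2: (x − 15.746)² + (y − 9.091)² = 28.4225651639²
eq3: (x − 17.419)² + (y − 24.343)² = 41.8201975674²
eq3−eq1, eq3−eq2 (x²,y² cancel):
  -131.228·x − 138.222·y = -1761.603652
  -3.346·x − 30.504·y = 375.666301
det = -131.228·-30.504 − -138.222·-3.346 = 3540.488100
x = (-1761.603652·-30.504 − -138.222·375.666301) / 3540.488100 = 29.843711
y = (-131.228·375.666301 − -1761.603652·-3.346) / 3540.488100 = -15.588885
|P − Q| = √((29.843711 − -7.285)² + (-15.588885 − -23.809)²) = 38.027773

38.028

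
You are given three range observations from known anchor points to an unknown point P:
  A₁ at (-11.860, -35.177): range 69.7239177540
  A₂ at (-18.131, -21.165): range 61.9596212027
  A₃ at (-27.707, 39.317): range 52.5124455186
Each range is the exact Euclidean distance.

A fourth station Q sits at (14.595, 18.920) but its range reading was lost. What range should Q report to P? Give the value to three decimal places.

10.447

eq1: (x + 11.860)² + (y + 35.177)² = 69.7239177540²
eq2: (x + 18.131)² + (y + 21.165)² = 61.9596212027²
eq3: (x + 27.707)² + (y − 39.317)² = 52.5124455186²
eq2−eq3, eq2−eq1 (x²,y² cancel):
  -19.152·x + 120.964·y = 2618.251677
  12.542·x − 28.024·y = -421.039504
det = -19.152·-28.024 − 120.964·12.542 = -980.414840
x = (2618.251677·-28.024 − 120.964·-421.039504) / -980.414840 = 22.891598
y = (-19.152·-421.039504 − 2618.251677·12.542) / -980.414840 = 25.269267
|P − Q| = √((22.891598 − 14.595)² + (25.269267 − 18.920)²) = 10.447331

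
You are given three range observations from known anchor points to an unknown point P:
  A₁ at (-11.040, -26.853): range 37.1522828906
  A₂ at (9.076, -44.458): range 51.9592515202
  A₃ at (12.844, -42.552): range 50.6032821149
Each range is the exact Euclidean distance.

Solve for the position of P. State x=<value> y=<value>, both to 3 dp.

x=3.752 y=7.228

eq1: (x + 11.040)² + (y + 26.853)² = 37.1522828906²
eq2: (x − 9.076)² + (y + 44.458)² = 51.9592515202²
eq3: (x − 12.844)² + (y + 42.552)² = 50.6032821149²
eq3−eq2, eq3−eq1 (x²,y² cancel):
  -7.536·x − 3.812·y = -55.825158
  -47.768·x + 31.398·y = 47.724206
det = -7.536·31.398 − -3.812·-47.768 = -418.706944
x = (-55.825158·31.398 − -3.812·47.724206) / -418.706944 = 3.751726
y = (-7.536·47.724206 − -55.825158·-47.768) / -418.706944 = 7.227742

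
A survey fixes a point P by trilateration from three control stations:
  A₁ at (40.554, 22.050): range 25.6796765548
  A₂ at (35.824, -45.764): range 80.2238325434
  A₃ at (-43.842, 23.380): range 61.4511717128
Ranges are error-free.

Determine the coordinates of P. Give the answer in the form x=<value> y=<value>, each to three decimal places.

x=16.971 y=32.213

eq1: (x − 40.554)² + (y − 22.050)² = 25.6796765548²
eq2: (x − 35.824)² + (y + 45.764)² = 80.2238325434²
eq3: (x + 43.842)² + (y − 23.380)² = 61.4511717128²
eq2−eq3, eq2−eq1 (x²,y² cancel):
  -159.332·x + 138.288·y = 1750.659495
  9.460·x + 135.628·y = 4529.544264
det = -159.332·135.628 − 138.288·9.460 = -22918.084976
x = (1750.659495·135.628 − 138.288·4529.544264) / -22918.084976 = 16.971015
y = (-159.332·4529.544264 − 1750.659495·9.460) / -22918.084976 = 32.213101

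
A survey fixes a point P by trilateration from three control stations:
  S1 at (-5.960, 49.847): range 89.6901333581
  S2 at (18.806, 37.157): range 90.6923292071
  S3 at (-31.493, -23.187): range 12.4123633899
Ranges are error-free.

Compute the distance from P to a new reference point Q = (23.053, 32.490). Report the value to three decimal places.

89.849

eq1: (x + 5.960)² + (y − 49.847)² = 89.6901333581²
eq2: (x − 18.806)² + (y − 37.157)² = 90.6923292071²
eq3: (x + 31.493)² + (y + 23.187)² = 12.4123633899²
eq3−eq2, eq3−eq1 (x²,y² cancel):
  100.598·x + 120.688·y = -7866.169545
  51.066·x + 146.068·y = -6899.454266
det = 100.598·146.068 − 120.688·51.066 = 8531.095256
x = (-7866.169545·146.068 − 120.688·-6899.454266) / 8531.095256 = -37.077809
y = (100.598·-6899.454266 − -7866.169545·51.066) / 8531.095256 = -34.271975
|P − Q| = √((-37.077809 − 23.053)² + (-34.271975 − 32.490)²) = 89.849182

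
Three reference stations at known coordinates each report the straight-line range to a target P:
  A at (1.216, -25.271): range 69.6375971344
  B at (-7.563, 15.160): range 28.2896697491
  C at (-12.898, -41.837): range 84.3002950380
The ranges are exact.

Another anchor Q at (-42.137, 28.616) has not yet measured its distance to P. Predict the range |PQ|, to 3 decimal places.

eq1: (x − 1.216)² + (y + 25.271)² = 69.6375971344²
eq2: (x + 7.563)² + (y − 15.160)² = 28.2896697491²
eq3: (x + 12.898)² + (y + 41.837)² = 84.3002950380²
eq1−eq2, eq1−eq3 (x²,y² cancel):
  -17.558·x + 80.862·y = 3696.011992
  -28.228·x − 33.132·y = -980.553933
det = -17.558·-33.132 − 80.862·-28.228 = 2864.304192
x = (3696.011992·-33.132 − 80.862·-980.553933) / 2864.304192 = -15.070577
y = (-17.558·-980.553933 − 3696.011992·-28.228) / 2864.304192 = 42.435295
|P − Q| = √((-15.070577 − -42.137)² + (42.435295 − 28.616)²) = 30.390198

30.390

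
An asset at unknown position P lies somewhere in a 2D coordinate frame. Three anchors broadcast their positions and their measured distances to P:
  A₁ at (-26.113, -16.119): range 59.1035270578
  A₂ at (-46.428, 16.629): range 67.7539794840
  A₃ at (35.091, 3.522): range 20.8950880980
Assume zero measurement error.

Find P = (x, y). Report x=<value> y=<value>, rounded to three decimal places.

x=21.277 y=19.199

eq1: (x + 26.113)² + (y + 16.119)² = 59.1035270578²
eq2: (x + 46.428)² + (y − 16.629)² = 67.7539794840²
eq3: (x − 35.091)² + (y − 3.522)² = 20.8950880980²
eq3−eq1, eq3−eq2 (x²,y² cancel):
  -122.408·x − 39.282·y = -3358.694039
  -163.038·x + 26.214·y = -2965.696969
det = -122.408·26.214 − -39.282·-163.038 = -9613.262028
x = (-3358.694039·26.214 − -39.282·-2965.696969) / -9613.262028 = 21.277202
y = (-122.408·-2965.696969 − -3358.694039·-163.038) / -9613.262028 = 19.199490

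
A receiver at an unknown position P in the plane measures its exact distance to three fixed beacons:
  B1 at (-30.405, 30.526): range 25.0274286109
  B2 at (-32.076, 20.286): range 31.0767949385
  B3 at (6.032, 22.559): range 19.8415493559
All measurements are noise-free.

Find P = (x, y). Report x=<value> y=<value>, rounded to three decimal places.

x=-6.501 y=37.941

eq1: (x + 30.405)² + (y − 30.526)² = 25.0274286109²
eq2: (x + 32.076)² + (y − 20.286)² = 31.0767949385²
eq3: (x − 6.032)² + (y − 22.559)² = 19.8415493559²
eq1−eq3, eq1−eq2 (x²,y² cancel):
  72.874·x − 15.934·y = -1078.322094
  -3.342·x − 20.480·y = -755.304130
det = 72.874·-20.480 − -15.934·-3.342 = -1545.710948
x = (-1078.322094·-20.480 − -15.934·-755.304130) / -1545.710948 = -6.501229
y = (72.874·-755.304130 − -1078.322094·-3.342) / -1545.710948 = 37.940978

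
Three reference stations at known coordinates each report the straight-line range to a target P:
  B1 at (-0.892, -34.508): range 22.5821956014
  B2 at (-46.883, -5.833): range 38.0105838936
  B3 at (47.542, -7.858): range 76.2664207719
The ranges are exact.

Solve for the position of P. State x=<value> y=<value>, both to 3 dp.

eq1: (x + 0.892)² + (y + 34.508)² = 22.5821956014²
eq2: (x + 46.883)² + (y + 5.833)² = 38.0105838936²
eq3: (x − 47.542)² + (y + 7.858)² = 76.2664207719²
eq1−eq2, eq1−eq3 (x²,y² cancel):
  -91.982·x + 57.350·y = 105.592920
  96.868·x + 53.300·y = -4176.219179
det = -91.982·53.300 − 57.350·96.868 = -10458.020400
x = (105.592920·53.300 − 57.350·-4176.219179) / -10458.020400 = -23.439835
y = (-91.982·-4176.219179 − 105.592920·96.868) / -10458.020400 = -35.753269

x=-23.440 y=-35.753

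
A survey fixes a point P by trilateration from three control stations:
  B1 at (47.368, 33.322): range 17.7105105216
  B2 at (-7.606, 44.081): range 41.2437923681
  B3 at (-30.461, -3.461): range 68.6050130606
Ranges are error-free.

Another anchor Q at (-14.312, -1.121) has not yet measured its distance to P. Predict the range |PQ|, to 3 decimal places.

53.463

eq1: (x − 47.368)² + (y − 33.322)² = 17.7105105216²
eq2: (x + 7.606)² + (y − 44.081)² = 41.2437923681²
eq3: (x + 30.461)² + (y + 3.461)² = 68.6050130606²
eq2−eq1, eq2−eq3 (x²,y² cancel):
  109.948·x − 21.518·y = 2740.485537
  -45.710·x − 95.084·y = -4066.732163
det = 109.948·-95.084 − -21.518·-45.710 = -11437.883412
x = (2740.485537·-95.084 − -21.518·-4066.732163) / -11437.883412 = 30.432577
y = (109.948·-4066.732163 − 2740.485537·-45.710) / -11437.883412 = 28.139951
|P − Q| = √((30.432577 − -14.312)² + (28.139951 − -1.121)²) = 53.462888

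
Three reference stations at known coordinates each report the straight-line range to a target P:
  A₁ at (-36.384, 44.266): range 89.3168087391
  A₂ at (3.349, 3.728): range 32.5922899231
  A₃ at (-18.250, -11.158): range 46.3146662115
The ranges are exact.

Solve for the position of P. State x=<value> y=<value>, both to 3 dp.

x=27.539 y=-18.114

eq1: (x + 36.384)² + (y − 44.266)² = 89.3168087391²
eq2: (x − 3.349)² + (y − 3.728)² = 32.5922899231²
eq3: (x + 18.250)² + (y + 11.158)² = 46.3146662115²
eq1−eq2, eq1−eq3 (x²,y² cancel):
  79.466·x − 81.076·y = 3657.074534
  36.268·x − 110.848·y = 3006.733269
det = 79.466·-110.848 − -81.076·36.268 = -5868.182800
x = (3657.074534·-110.848 − -81.076·3006.733269) / -5868.182800 = 27.539274
y = (79.466·3006.733269 − 3657.074534·36.268) / -5868.182800 = -18.114345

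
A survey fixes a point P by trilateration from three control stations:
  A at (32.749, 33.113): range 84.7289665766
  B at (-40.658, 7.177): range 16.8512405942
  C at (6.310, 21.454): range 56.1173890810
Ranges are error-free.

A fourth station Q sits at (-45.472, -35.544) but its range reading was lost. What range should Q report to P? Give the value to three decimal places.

eq1: (x − 32.749)² + (y − 33.113)² = 84.7289665766²
eq2: (x + 40.658)² + (y − 7.177)² = 16.8512405942²
eq3: (x − 6.310)² + (y − 21.454)² = 56.1173890810²
eq2−eq1, eq2−eq3 (x²,y² cancel):
  146.814·x + 51.872·y = -6430.647991
  93.936·x + 28.554·y = -4069.689125
det = 146.814·28.554 − 51.872·93.936 = -680.521236
x = (-6430.647991·28.554 − 51.872·-4069.689125) / -680.521236 = -40.384032
y = (146.814·-4069.689125 − -6430.647991·93.936) / -680.521236 = -9.672013
|P − Q| = √((-40.384032 − -45.472)² + (-9.672013 − -35.544)²) = 26.367539

26.368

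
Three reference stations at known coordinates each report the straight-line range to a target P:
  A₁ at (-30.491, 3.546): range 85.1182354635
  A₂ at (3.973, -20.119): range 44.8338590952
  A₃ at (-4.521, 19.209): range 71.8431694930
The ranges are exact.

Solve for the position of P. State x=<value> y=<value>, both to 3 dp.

eq1: (x + 30.491)² + (y − 3.546)² = 85.1182354635²
eq2: (x − 3.973)² + (y + 20.119)² = 44.8338590952²
eq3: (x + 4.521)² + (y − 19.209)² = 71.8431694930²
eq1−eq3, eq1−eq2 (x²,y² cancel):
  51.940·x + 31.326·y = 1530.822931
  68.928·x − 47.330·y = 4713.322780
det = 51.940·-47.330 − 31.326·68.928 = -4617.558728
x = (1530.822931·-47.330 − 31.326·4713.322780) / -4617.558728 = 47.666616
y = (51.940·4713.322780 − 1530.822931·68.928) / -4617.558728 = -30.166032

x=47.667 y=-30.166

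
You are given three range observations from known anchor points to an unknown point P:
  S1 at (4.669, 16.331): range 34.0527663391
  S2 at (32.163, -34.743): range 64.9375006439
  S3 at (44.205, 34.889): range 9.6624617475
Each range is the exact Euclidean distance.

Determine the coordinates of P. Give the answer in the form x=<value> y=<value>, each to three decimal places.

x=35.818 y=30.092

eq1: (x − 4.669)² + (y − 16.331)² = 34.0527663391²
eq2: (x − 32.163)² + (y + 34.743)² = 64.9375006439²
eq3: (x − 44.205)² + (y − 34.889)² = 9.6624617475²
eq3−eq2, eq3−eq1 (x²,y² cancel):
  -24.084·x − 139.264·y = -5053.305551
  -79.072·x − 37.116·y = -3949.050952
det = -24.084·-37.116 − -139.264·-79.072 = -10117.981264
x = (-5053.305551·-37.116 − -139.264·-3949.050952) / -10117.981264 = 35.817633
y = (-24.084·-3949.050952 − -5053.305551·-79.072) / -10117.981264 = 30.091579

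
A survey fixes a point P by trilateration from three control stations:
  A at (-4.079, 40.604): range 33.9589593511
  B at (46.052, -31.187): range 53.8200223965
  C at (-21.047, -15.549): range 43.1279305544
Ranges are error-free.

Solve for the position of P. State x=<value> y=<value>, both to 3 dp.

eq1: (x + 4.079)² + (y − 40.604)² = 33.9589593511²
eq2: (x − 46.052)² + (y + 31.187)² = 53.8200223965²
eq3: (x + 21.047)² + (y + 15.549)² = 43.1279305544²
eq3−eq2, eq3−eq1 (x²,y² cancel):
  134.198·x − 31.276·y = 1372.091646
  33.936·x + 112.306·y = 1687.382921
det = 134.198·112.306 − -31.276·33.936 = 16132.622924
x = (1372.091646·112.306 − -31.276·1687.382921) / 16132.622924 = 12.823006
y = (134.198·1687.382921 − 1372.091646·33.936) / 16132.622924 = 11.150085

x=12.823 y=11.150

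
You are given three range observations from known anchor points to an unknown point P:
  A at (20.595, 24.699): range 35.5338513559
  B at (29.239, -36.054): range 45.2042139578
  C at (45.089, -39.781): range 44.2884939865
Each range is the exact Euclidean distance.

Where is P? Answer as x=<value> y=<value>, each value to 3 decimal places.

x=49.669 y=4.270

eq1: (x − 20.595)² + (y − 24.699)² = 35.5338513559²
eq2: (x − 29.239)² + (y + 36.054)² = 45.2042139578²
eq3: (x − 45.089)² + (y + 39.781)² = 44.2884939865²
eq3−eq2, eq3−eq1 (x²,y² cancel):
  -31.700·x + 7.454·y = -1542.686105
  -48.988·x + 128.960·y = -1882.535149
det = -31.700·128.960 − 7.454·-48.988 = -3722.875448
x = (-1542.686105·128.960 − 7.454·-1882.535149) / -3722.875448 = 49.669237
y = (-31.700·-1882.535149 − -1542.686105·-48.988) / -3722.875448 = 4.270017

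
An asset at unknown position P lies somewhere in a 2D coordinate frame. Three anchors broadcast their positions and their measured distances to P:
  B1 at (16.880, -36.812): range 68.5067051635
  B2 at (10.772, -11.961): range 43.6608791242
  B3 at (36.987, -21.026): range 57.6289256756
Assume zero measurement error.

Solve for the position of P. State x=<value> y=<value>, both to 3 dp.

x=13.529 y=31.613

eq1: (x − 16.880)² + (y + 36.812)² = 68.5067051635²
eq2: (x − 10.772)² + (y + 11.961)² = 43.6608791242²
eq3: (x − 36.987)² + (y + 21.026)² = 57.6289256756²
eq3−eq2, eq3−eq1 (x²,y² cancel):
  -52.430·x + 18.130·y = -136.208631
  -40.214·x − 31.572·y = -1542.148679
det = -52.430·-31.572 − 18.130·-40.214 = 2384.399780
x = (-136.208631·-31.572 − 18.130·-1542.148679) / 2384.399780 = 13.529415
y = (-52.430·-1542.148679 − -136.208631·-40.214) / 2384.399780 = 31.612719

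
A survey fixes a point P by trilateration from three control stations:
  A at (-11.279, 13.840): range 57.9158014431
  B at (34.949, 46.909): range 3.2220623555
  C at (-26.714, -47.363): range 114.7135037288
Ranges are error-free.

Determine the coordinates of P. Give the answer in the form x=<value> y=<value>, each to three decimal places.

eq1: (x + 11.279)² + (y − 13.840)² = 57.9158014431²
eq2: (x − 34.949)² + (y − 46.909)² = 3.2220623555²
eq3: (x + 26.714)² + (y + 47.363)² = 114.7135037288²
eq2−eq1, eq2−eq3 (x²,y² cancel):
  -92.456·x − 66.138·y = -6446.983812
  -123.326·x − 188.544·y = -13613.801569
det = -92.456·-188.544 − -66.138·-123.326 = 9275.489076
x = (-6446.983812·-188.544 − -66.138·-13613.801569) / 9275.489076 = 33.976700
y = (-92.456·-13613.801569 − -6446.983812·-123.326) / 9275.489076 = 49.980859

x=33.977 y=49.981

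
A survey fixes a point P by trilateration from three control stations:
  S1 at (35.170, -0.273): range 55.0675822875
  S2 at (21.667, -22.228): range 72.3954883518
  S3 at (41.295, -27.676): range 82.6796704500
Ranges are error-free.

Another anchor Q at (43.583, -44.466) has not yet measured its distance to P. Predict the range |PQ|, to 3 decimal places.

eq1: (x − 35.170)² + (y + 0.273)² = 55.0675822875²
eq2: (x − 21.667)² + (y + 22.228)² = 72.3954883518²
eq3: (x − 41.295)² + (y + 27.676)² = 82.6796704500²
eq3−eq1, eq3−eq2 (x²,y² cancel):
  -12.250·x + 54.806·y = 2569.254715
  -39.256·x + 10.896·y = 87.126044
det = -12.250·10.896 − 54.806·-39.256 = 2017.988336
x = (2569.254715·10.896 − 54.806·87.126044) / 2017.988336 = 11.506295
y = (-12.250·87.126044 − 2569.254715·-39.256) / 2017.988336 = 49.450915
|P − Q| = √((11.506295 − 43.583)² + (49.450915 − -44.466)²) = 99.243649

99.244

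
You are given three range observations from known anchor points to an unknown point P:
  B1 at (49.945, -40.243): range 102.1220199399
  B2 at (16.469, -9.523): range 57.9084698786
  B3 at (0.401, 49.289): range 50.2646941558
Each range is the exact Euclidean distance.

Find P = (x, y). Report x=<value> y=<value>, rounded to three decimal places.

x=-36.110 y=14.742

eq1: (x − 49.945)² + (y + 40.243)² = 102.1220199399²
eq2: (x − 16.469)² + (y + 9.523)² = 57.9084698786²
eq3: (x − 0.401)² + (y − 49.289)² = 50.2646941558²
eq2−eq3, eq2−eq1 (x²,y² cancel):
  -32.136·x + 117.624·y = 2894.502237
  66.952·x − 61.440·y = -3323.429489
det = -32.136·-61.440 − 117.624·66.952 = -5900.726208
x = (2894.502237·-61.440 − 117.624·-3323.429489) / -5900.726208 = -36.110276
y = (-32.136·-3323.429489 − 2894.502237·66.952) / -5900.726208 = 14.742420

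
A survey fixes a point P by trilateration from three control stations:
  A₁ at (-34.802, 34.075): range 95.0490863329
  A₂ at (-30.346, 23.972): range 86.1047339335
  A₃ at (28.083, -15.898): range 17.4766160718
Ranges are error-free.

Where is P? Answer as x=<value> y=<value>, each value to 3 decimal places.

x=45.541 y=-16.713

eq1: (x + 34.802)² + (y − 34.075)² = 95.0490863329²
eq2: (x + 30.346)² + (y − 23.972)² = 86.1047339335²
eq3: (x − 28.083)² + (y + 15.898)² = 17.4766160718²
eq3−eq1, eq3−eq2 (x²,y² cancel):
  -125.770·x + 99.946·y = -7398.013167
  -116.858·x + 79.740·y = -6654.457889
det = -125.770·79.740 − 99.946·-116.858 = 1650.589868
x = (-7398.013167·79.740 − 99.946·-6654.457889) / 1650.589868 = 45.540615
y = (-125.770·-6654.457889 − -7398.013167·-116.858) / 1650.589868 = -16.712725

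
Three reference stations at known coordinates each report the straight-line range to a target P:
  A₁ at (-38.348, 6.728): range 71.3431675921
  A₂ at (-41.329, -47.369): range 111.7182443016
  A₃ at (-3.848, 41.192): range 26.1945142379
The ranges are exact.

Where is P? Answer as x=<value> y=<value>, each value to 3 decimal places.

eq1: (x + 38.348)² + (y − 6.728)² = 71.3431675921²
eq2: (x + 41.329)² + (y + 47.369)² = 111.7182443016²
eq3: (x + 3.848)² + (y − 41.192)² = 26.1945142379²
eq3−eq1, eq3−eq2 (x²,y² cancel):
  -69.000·x − 68.928·y = -4599.447866
  -74.962·x − 177.122·y = -9554.493100
det = -69.000·-177.122 − -68.928·-74.962 = 7054.437264
x = (-4599.447866·-177.122 − -68.928·-9554.493100) / 7054.437264 = 22.126684
y = (-69.000·-9554.493100 − -4599.447866·-74.962) / 7054.437264 = 44.578497

x=22.127 y=44.578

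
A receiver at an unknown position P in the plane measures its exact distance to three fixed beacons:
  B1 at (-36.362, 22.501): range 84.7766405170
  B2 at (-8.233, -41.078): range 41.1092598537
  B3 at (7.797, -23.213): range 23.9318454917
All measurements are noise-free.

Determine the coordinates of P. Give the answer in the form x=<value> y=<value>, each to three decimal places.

x=31.038 y=-28.922

eq1: (x + 36.362)² + (y − 22.501)² = 84.7766405170²
eq2: (x + 8.233)² + (y + 41.078)² = 41.1092598537²
eq3: (x − 7.797)² + (y + 23.213)² = 23.9318454917²
eq3−eq2, eq3−eq1 (x²,y² cancel):
  -32.060·x − 35.730·y = 38.309778
  -88.318·x + 91.428·y = -5385.492082
det = -32.060·91.428 − -35.730·-88.318 = -6086.783820
x = (38.309778·91.428 − -35.730·-5385.492082) / -6086.783820 = 31.037910
y = (-32.060·-5385.492082 − 38.309778·-88.318) / -6086.783820 = -28.922059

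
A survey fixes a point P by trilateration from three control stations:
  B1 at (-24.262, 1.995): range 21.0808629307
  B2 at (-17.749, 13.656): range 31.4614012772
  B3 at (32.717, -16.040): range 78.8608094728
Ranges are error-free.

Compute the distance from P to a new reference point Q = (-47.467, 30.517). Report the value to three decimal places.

eq1: (x + 24.262)² + (y − 1.995)² = 21.0808629307²
eq2: (x + 17.749)² + (y − 13.656)² = 31.4614012772²
eq3: (x − 32.717)² + (y + 16.040)² = 78.8608094728²
eq2−eq3, eq2−eq1 (x²,y² cancel):
  100.932·x − 59.392·y = -4403.037148
  -13.026·x − 23.322·y = 636.528320
det = 100.932·-23.322 − -59.392·-13.026 = -3127.576296
x = (-4403.037148·-23.322 − -59.392·636.528320) / -3127.576296 = -44.920510
y = (100.932·636.528320 − -4403.037148·-13.026) / -3127.576296 = -2.203660
|P − Q| = √((-44.920510 − -47.467)² + (-2.203660 − 30.517)²) = 32.819601

32.820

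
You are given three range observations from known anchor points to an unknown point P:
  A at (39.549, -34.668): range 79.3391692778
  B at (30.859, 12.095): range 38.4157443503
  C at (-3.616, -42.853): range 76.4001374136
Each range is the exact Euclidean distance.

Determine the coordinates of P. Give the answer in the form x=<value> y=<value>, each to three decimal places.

eq1: (x − 39.549)² + (y + 34.668)² = 79.3391692778²
eq2: (x − 30.859)² + (y − 12.095)² = 38.4157443503²
eq3: (x + 3.616)² + (y + 42.853)² = 76.4001374136²
eq2−eq1, eq2−eq3 (x²,y² cancel):
  17.380·x − 93.526·y = -3151.507649
  -68.950·x − 109.896·y = -3610.323424
det = 17.380·-109.896 − -93.526·-68.950 = -8358.610180
x = (-3151.507649·-109.896 − -93.526·-3610.323424) / -8358.610180 = -1.038328
y = (17.380·-3610.323424 − -3151.507649·-68.950) / -8358.610180 = 33.503641

x=-1.038 y=33.504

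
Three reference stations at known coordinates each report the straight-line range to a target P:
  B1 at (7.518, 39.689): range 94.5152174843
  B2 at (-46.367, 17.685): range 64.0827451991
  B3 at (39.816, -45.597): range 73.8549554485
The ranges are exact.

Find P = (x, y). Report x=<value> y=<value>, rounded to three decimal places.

eq1: (x − 7.518)² + (y − 39.689)² = 94.5152174843²
eq2: (x + 46.367)² + (y − 17.685)² = 64.0827451991²
eq3: (x − 39.816)² + (y + 45.597)² = 73.8549554485²
eq2−eq3, eq2−eq1 (x²,y² cancel):
  172.366·x − 126.564·y = -146.213861
  107.770·x + 44.008·y = -5657.448973
det = 172.366·44.008 − -126.564·107.770 = 21225.285208
x = (-146.213861·44.008 − -126.564·-5657.448973) / 21225.285208 = -34.037891
y = (172.366·-5657.448973 − -146.213861·107.770) / 21225.285208 = -45.200541

x=-34.038 y=-45.201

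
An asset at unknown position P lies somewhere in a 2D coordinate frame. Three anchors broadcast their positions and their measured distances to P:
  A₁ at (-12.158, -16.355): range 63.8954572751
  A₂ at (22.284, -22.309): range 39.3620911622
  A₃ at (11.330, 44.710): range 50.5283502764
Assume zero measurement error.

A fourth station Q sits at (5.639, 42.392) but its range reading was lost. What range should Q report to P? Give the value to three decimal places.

53.157

eq1: (x + 12.158)² + (y + 16.355)² = 63.8954572751²
eq2: (x − 22.284)² + (y + 22.309)² = 39.3620911622²
eq3: (x − 11.330)² + (y − 44.710)² = 50.5283502764²
eq3−eq2, eq3−eq1 (x²,y² cancel):
  21.908·x − 134.038·y = -129.344902
  -46.976·x − 122.130·y = -3241.565290
det = 21.908·-122.130 − -134.038·-46.976 = -8972.193128
x = (-129.344902·-122.130 − -134.038·-3241.565290) / -8972.193128 = 46.665963
y = (21.908·-3241.565290 − -129.344902·-46.976) / -8972.193128 = 8.592361
|P − Q| = √((46.665963 − 5.639)² + (8.592361 − 42.392)²) = 53.156630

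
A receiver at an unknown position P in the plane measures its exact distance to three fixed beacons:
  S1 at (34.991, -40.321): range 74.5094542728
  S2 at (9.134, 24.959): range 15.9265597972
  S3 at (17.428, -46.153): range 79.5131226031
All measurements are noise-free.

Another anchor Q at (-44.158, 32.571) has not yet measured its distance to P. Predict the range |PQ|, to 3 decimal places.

eq1: (x − 34.991)² + (y + 40.321)² = 74.5094542728²
eq2: (x − 9.134)² + (y − 24.959)² = 15.9265597972²
eq3: (x − 17.428)² + (y + 46.153)² = 79.5131226031²
eq1−eq3, eq1−eq2 (x²,y² cancel):
  -35.126·x − 11.664·y = -1186.996419
  -51.714·x + 130.560·y = 3154.231984
det = -35.126·130.560 − -11.664·-51.714 = -5189.242656
x = (-1186.996419·130.560 − -11.664·3154.231984) / -5189.242656 = 22.774670
y = (-35.126·3154.231984 − -1186.996419·-51.714) / -5189.242656 = 33.180157
|P − Q| = √((22.774670 − -44.158)² + (33.180157 − 32.571)²) = 66.935442

66.935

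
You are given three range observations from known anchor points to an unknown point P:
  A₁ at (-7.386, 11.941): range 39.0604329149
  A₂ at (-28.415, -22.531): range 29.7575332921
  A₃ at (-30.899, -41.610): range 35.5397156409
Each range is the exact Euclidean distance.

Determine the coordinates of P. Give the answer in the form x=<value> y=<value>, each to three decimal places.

x=1.118 y=-26.183

eq1: (x + 7.386)² + (y − 11.941)² = 39.0604329149²
eq2: (x + 28.415)² + (y + 22.531)² = 29.7575332921²
eq3: (x + 30.899)² + (y + 41.610)² = 35.5397156409²
eq1−eq3, eq1−eq2 (x²,y² cancel):
  -47.026·x − 107.102·y = 2751.645856
  -42.058·x − 68.944·y = 1758.124341
det = -47.026·-68.944 − -107.102·-42.058 = -1262.335372
x = (2751.645856·-68.944 − -107.102·1758.124341) / -1262.335372 = 1.117642
y = (-47.026·1758.124341 − 2751.645856·-42.058) / -1262.335372 = -26.182556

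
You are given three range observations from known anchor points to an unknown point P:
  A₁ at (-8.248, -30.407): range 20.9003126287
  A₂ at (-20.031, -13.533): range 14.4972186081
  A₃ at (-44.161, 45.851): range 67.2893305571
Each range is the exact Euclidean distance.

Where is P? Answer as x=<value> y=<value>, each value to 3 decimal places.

x=-6.072 y=-9.620

eq1: (x + 8.248)² + (y + 30.407)² = 20.9003126287²
eq2: (x + 20.031)² + (y + 13.533)² = 14.4972186081²
eq3: (x + 44.161)² + (y − 45.851)² = 67.2893305571²
eq1−eq3, eq1−eq2 (x²,y² cancel):
  -71.826·x + 152.516·y = -1031.137970
  -23.566·x + 33.748·y = -181.578382
det = -71.826·33.748 − 152.516·-23.566 = 1170.208208
x = (-1031.137970·33.748 − 152.516·-181.578382) / 1170.208208 = -6.071770
y = (-71.826·-181.578382 − -1031.137970·-23.566) / 1170.208208 = -9.620295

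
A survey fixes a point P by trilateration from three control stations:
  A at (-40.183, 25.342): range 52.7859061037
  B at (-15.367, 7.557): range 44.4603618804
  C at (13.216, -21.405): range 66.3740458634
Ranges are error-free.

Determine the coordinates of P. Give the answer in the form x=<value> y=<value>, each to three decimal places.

x=8.875 y=44.827

eq1: (x + 40.183)² + (y − 25.342)² = 52.7859061037²
eq2: (x + 15.367)² + (y − 7.557)² = 44.4603618804²
eq3: (x − 13.216)² + (y + 21.405)² = 66.3740458634²
eq1−eq3, eq1−eq2 (x²,y² cancel):
  106.798·x − 93.494·y = -3243.215853
  49.632·x − 35.570·y = -1154.009410
det = 106.798·-35.570 − -93.494·49.632 = 841.489348
x = (-3243.215853·-35.570 − -93.494·-1154.009410) / 841.489348 = 8.875017
y = (106.798·-1154.009410 − -3243.215853·49.632) / 841.489348 = 44.826940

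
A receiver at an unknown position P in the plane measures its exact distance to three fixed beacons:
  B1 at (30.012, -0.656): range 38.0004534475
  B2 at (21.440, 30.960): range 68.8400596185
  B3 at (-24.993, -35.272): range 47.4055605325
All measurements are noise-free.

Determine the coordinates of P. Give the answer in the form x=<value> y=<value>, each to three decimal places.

x=22.341 y=-37.874

eq1: (x − 30.012)² + (y + 0.656)² = 38.0004534475²
eq2: (x − 21.440)² + (y − 30.960)² = 68.8400596185²
eq3: (x + 24.993)² + (y + 35.272)² = 47.4055605325²
eq2−eq3, eq2−eq1 (x²,y² cancel):
  -92.866·x − 132.464·y = 2942.235472
  17.144·x − 63.232·y = 2777.874626
det = -92.866·-63.232 − -132.464·17.144 = 8143.065728
x = (2942.235472·-63.232 − -132.464·2777.874626) / 8143.065728 = 22.341088
y = (-92.866·2777.874626 − 2942.235472·17.144) / 8143.065728 = -37.874162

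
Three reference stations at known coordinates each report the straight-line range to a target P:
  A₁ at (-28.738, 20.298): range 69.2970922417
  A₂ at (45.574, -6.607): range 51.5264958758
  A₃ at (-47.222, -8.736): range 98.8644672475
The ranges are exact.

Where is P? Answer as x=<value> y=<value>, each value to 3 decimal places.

x=36.348 y=44.087

eq1: (x + 28.738)² + (y − 20.298)² = 69.2970922417²
eq2: (x − 45.574)² + (y + 6.607)² = 51.5264958758²
eq3: (x + 47.222)² + (y + 8.736)² = 98.8644672475²
eq2−eq1, eq2−eq3 (x²,y² cancel):
  -148.624·x + 53.810·y = -3029.867693
  -185.592·x − 4.258·y = -6933.610052
det = -148.624·-4.258 − 53.810·-185.592 = 10619.546512
x = (-3029.867693·-4.258 − 53.810·-6933.610052) / 10619.546512 = 36.347949
y = (-148.624·-6933.610052 − -3029.867693·-185.592) / 10619.546512 = 44.086784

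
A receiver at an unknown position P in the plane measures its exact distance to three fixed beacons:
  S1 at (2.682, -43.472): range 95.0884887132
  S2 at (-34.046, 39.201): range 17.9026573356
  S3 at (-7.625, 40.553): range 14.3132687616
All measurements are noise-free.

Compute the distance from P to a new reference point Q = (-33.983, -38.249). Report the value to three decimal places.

eq1: (x − 2.682)² + (y + 43.472)² = 95.0884887132²
eq2: (x + 34.046)² + (y − 39.201)² = 17.9026573356²
eq3: (x + 7.625)² + (y − 40.553)² = 14.3132687616²
eq2−eq3, eq2−eq1 (x²,y² cancel):
  52.842·x + 2.704·y = -877.526606
  73.456·x − 165.346·y = -9520.156155
det = 52.842·-165.346 − 2.704·73.456 = -8935.838356
x = (-877.526606·-165.346 − 2.704·-9520.156155) / -8935.838356 = -19.118298
y = (52.842·-9520.156155 − -877.526606·73.456) / -8935.838356 = 49.083755
|P − Q| = √((-19.118298 − -33.983)² + (49.083755 − -38.249)²) = 88.588766

88.589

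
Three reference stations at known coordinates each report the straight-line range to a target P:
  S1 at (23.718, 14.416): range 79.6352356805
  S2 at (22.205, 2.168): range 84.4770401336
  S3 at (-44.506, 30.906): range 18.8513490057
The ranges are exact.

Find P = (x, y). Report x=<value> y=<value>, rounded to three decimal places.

eq1: (x − 23.718)² + (y − 14.416)² = 79.6352356805²
eq2: (x − 22.205)² + (y − 2.168)² = 84.4770401336²
eq3: (x + 44.506)² + (y − 30.906)² = 18.8513490057²
eq1−eq2, eq1−eq3 (x²,y² cancel):
  -3.026·x − 24.496·y = -1067.201879
  -136.448·x + 32.980·y = 8151.997695
det = -3.026·32.980 − -24.496·-136.448 = -3442.227688
x = (-1067.201879·32.980 − -24.496·8151.997695) / -3442.227688 = -47.787373
y = (-3.026·8151.997695 − -1067.201879·-136.448) / -3442.227688 = 49.469565

x=-47.787 y=49.470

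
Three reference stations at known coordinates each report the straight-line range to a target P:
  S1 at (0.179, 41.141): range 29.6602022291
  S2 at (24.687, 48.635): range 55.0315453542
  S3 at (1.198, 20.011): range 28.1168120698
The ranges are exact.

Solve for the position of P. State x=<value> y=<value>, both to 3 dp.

eq1: (x − 0.179)² + (y − 41.141)² = 29.6602022291²
eq2: (x − 24.687)² + (y − 48.635)² = 55.0315453542²
eq3: (x − 1.198)² + (y − 20.011)² = 28.1168120698²
eq3−eq2, eq3−eq1 (x²,y² cancel):
  46.978·x + 57.248·y = 335.020006
  -2.038·x + 42.260·y = 1201.566122
det = 46.978·42.260 − 57.248·-2.038 = 2101.961704
x = (335.020006·42.260 − 57.248·1201.566122) / 2101.961704 = -25.989680
y = (46.978·1201.566122 − 335.020006·-2.038) / 2101.961704 = 27.179346

x=-25.990 y=27.179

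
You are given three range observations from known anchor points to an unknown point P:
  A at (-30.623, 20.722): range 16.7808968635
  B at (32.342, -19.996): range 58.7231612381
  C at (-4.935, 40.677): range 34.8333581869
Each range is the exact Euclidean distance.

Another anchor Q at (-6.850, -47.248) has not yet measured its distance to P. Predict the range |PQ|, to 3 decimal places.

57.272

eq1: (x + 30.623)² + (y − 20.722)² = 16.7808968635²
eq2: (x − 32.342)² + (y + 19.996)² = 58.7231612381²
eq3: (x + 4.935)² + (y − 40.677)² = 34.8333581869²
eq1−eq2, eq1−eq3 (x²,y² cancel):
  125.930·x − 81.436·y = -3088.135599
  51.376·x + 39.910·y = -619.961202
det = 125.930·39.910 − -81.436·51.376 = 9209.722236
x = (-3088.135599·39.910 − -81.436·-619.961202) / 9209.722236 = -18.864266
y = (125.930·-619.961202 − -3088.135599·51.376) / 9209.722236 = 8.749921
|P − Q| = √((-18.864266 − -6.850)² + (8.749921 − -47.248)²) = 57.272242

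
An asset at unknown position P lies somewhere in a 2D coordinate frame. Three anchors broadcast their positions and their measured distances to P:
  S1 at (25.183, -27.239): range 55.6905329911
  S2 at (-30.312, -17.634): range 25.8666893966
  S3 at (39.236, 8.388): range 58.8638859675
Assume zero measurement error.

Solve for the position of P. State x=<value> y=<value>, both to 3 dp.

x=-19.575 y=5.899

eq1: (x − 25.183)² + (y + 27.239)² = 55.6905329911²
eq2: (x + 30.312)² + (y + 17.634)² = 25.8666893966²
eq3: (x − 39.236)² + (y − 8.388)² = 58.8638859675²
eq2−eq1, eq2−eq3 (x²,y² cancel):
  110.990·x − 19.210·y = -2285.978534
  139.096·x + 52.044·y = -2415.824511
det = 110.990·52.044 − -19.210·139.096 = 8448.397720
x = (-2285.978534·52.044 − -19.210·-2415.824511) / 8448.397720 = -19.575245
y = (110.990·-2415.824511 − -2285.978534·139.096) / 8448.397720 = 5.899120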